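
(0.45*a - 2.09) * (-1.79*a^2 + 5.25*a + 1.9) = -0.8055*a^3 + 6.1036*a^2 - 10.1175*a - 3.971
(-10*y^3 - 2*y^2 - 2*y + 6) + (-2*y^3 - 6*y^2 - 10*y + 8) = -12*y^3 - 8*y^2 - 12*y + 14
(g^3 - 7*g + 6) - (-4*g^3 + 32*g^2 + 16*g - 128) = 5*g^3 - 32*g^2 - 23*g + 134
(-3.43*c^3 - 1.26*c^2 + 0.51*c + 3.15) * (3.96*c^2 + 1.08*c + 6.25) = -13.5828*c^5 - 8.694*c^4 - 20.7787*c^3 + 5.1498*c^2 + 6.5895*c + 19.6875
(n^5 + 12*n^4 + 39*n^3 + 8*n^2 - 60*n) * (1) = n^5 + 12*n^4 + 39*n^3 + 8*n^2 - 60*n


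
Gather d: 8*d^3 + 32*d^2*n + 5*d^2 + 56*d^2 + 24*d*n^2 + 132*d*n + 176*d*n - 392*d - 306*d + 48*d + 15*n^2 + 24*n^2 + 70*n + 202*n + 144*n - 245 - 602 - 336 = 8*d^3 + d^2*(32*n + 61) + d*(24*n^2 + 308*n - 650) + 39*n^2 + 416*n - 1183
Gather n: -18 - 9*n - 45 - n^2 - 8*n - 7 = -n^2 - 17*n - 70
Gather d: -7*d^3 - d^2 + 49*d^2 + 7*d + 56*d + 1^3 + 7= -7*d^3 + 48*d^2 + 63*d + 8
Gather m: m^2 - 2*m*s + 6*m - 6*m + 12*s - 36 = m^2 - 2*m*s + 12*s - 36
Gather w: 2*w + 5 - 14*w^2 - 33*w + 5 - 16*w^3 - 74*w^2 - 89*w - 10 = -16*w^3 - 88*w^2 - 120*w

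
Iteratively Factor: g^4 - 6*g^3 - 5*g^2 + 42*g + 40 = (g + 2)*(g^3 - 8*g^2 + 11*g + 20) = (g - 5)*(g + 2)*(g^2 - 3*g - 4) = (g - 5)*(g + 1)*(g + 2)*(g - 4)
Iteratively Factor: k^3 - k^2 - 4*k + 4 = (k - 1)*(k^2 - 4) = (k - 2)*(k - 1)*(k + 2)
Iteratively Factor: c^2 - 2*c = (c - 2)*(c)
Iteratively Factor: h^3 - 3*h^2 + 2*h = (h - 2)*(h^2 - h) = (h - 2)*(h - 1)*(h)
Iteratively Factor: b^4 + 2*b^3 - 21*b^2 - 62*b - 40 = (b + 4)*(b^3 - 2*b^2 - 13*b - 10) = (b - 5)*(b + 4)*(b^2 + 3*b + 2) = (b - 5)*(b + 2)*(b + 4)*(b + 1)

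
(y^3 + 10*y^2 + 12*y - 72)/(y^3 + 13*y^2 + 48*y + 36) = (y - 2)/(y + 1)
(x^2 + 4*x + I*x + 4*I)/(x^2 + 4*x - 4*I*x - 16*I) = (x + I)/(x - 4*I)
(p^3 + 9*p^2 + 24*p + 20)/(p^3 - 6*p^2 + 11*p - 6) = (p^3 + 9*p^2 + 24*p + 20)/(p^3 - 6*p^2 + 11*p - 6)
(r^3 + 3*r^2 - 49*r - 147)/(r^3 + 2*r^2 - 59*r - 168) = (r - 7)/(r - 8)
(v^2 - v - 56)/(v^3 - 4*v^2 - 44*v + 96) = (v + 7)/(v^2 + 4*v - 12)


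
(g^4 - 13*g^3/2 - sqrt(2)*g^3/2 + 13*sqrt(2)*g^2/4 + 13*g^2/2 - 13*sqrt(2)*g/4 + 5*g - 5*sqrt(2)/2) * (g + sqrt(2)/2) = g^5 - 13*g^4/2 + 6*g^3 + 33*g^2/4 - 13*g/4 - 5/2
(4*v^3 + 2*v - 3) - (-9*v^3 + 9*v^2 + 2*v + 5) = 13*v^3 - 9*v^2 - 8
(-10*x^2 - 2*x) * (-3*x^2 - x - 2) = 30*x^4 + 16*x^3 + 22*x^2 + 4*x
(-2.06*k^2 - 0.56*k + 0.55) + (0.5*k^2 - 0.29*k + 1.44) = -1.56*k^2 - 0.85*k + 1.99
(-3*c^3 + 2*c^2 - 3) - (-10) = -3*c^3 + 2*c^2 + 7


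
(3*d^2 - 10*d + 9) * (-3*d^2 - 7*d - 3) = -9*d^4 + 9*d^3 + 34*d^2 - 33*d - 27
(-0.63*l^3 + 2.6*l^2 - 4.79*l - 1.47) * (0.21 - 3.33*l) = 2.0979*l^4 - 8.7903*l^3 + 16.4967*l^2 + 3.8892*l - 0.3087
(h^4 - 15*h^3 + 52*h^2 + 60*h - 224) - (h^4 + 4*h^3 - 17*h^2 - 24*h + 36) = -19*h^3 + 69*h^2 + 84*h - 260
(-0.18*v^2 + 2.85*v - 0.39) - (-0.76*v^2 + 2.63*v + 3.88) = 0.58*v^2 + 0.22*v - 4.27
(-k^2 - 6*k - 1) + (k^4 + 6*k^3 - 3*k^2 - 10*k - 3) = k^4 + 6*k^3 - 4*k^2 - 16*k - 4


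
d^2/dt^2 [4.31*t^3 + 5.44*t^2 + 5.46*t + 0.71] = 25.86*t + 10.88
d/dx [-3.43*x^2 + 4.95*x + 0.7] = 4.95 - 6.86*x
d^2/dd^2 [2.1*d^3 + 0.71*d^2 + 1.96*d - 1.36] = 12.6*d + 1.42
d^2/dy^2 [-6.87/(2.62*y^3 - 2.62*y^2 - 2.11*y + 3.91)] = ((107.9964*y - 35.9988)*(2.62*y^3 - 2.62*y^2 - 2.11*y + 3.91) - 6.87*(-15.72*y^2 + 10.48*y + 4.22)*(-7.86*y^2 + 5.24*y + 2.11))/(2.62*y^3 - 2.62*y^2 - 2.11*y + 3.91)^3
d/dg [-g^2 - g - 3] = -2*g - 1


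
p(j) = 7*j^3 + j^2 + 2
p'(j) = 21*j^2 + 2*j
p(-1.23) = -9.51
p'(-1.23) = 29.31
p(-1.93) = -44.60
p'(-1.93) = 74.36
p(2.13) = 74.18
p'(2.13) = 99.53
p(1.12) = 13.09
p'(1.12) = 28.58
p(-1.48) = -18.50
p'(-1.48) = 43.04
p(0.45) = 2.84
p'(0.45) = 5.15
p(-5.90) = -1400.84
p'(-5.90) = 719.21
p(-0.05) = 2.00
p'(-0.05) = -0.05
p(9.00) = 5186.00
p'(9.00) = 1719.00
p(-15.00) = -23398.00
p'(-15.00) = 4695.00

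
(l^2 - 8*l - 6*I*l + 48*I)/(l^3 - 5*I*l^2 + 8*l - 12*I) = (l - 8)/(l^2 + I*l + 2)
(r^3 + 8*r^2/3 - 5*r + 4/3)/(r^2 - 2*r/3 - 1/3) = (3*r^2 + 11*r - 4)/(3*r + 1)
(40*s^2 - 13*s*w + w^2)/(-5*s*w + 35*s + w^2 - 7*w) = (-8*s + w)/(w - 7)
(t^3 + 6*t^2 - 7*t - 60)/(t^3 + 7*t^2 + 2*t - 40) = (t - 3)/(t - 2)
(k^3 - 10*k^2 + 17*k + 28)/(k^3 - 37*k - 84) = (k^2 - 3*k - 4)/(k^2 + 7*k + 12)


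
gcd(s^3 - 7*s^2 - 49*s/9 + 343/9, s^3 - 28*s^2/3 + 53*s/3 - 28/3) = s - 7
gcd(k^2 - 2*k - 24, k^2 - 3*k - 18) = k - 6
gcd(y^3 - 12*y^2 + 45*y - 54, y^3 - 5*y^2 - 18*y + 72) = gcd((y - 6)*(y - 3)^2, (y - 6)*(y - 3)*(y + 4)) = y^2 - 9*y + 18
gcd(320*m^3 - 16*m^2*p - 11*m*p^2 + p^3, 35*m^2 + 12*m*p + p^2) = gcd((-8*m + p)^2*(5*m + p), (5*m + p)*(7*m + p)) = 5*m + p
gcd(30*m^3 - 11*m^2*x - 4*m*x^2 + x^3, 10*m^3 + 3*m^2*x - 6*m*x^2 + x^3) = 10*m^2 - 7*m*x + x^2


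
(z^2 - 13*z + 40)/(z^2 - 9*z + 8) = (z - 5)/(z - 1)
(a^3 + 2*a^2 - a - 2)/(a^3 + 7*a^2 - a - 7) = (a + 2)/(a + 7)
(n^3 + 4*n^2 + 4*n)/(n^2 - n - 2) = n*(n^2 + 4*n + 4)/(n^2 - n - 2)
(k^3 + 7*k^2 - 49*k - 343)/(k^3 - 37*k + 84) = (k^2 - 49)/(k^2 - 7*k + 12)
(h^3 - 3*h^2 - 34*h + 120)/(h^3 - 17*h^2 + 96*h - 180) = (h^2 + 2*h - 24)/(h^2 - 12*h + 36)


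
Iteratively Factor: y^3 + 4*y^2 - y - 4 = (y + 1)*(y^2 + 3*y - 4) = (y - 1)*(y + 1)*(y + 4)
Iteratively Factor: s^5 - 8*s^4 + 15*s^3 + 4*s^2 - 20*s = (s + 1)*(s^4 - 9*s^3 + 24*s^2 - 20*s) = s*(s + 1)*(s^3 - 9*s^2 + 24*s - 20) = s*(s - 5)*(s + 1)*(s^2 - 4*s + 4) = s*(s - 5)*(s - 2)*(s + 1)*(s - 2)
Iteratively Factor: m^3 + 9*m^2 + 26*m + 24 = (m + 3)*(m^2 + 6*m + 8) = (m + 3)*(m + 4)*(m + 2)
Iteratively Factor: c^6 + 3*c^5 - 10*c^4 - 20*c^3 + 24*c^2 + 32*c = (c)*(c^5 + 3*c^4 - 10*c^3 - 20*c^2 + 24*c + 32) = c*(c + 1)*(c^4 + 2*c^3 - 12*c^2 - 8*c + 32) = c*(c + 1)*(c + 2)*(c^3 - 12*c + 16) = c*(c + 1)*(c + 2)*(c + 4)*(c^2 - 4*c + 4) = c*(c - 2)*(c + 1)*(c + 2)*(c + 4)*(c - 2)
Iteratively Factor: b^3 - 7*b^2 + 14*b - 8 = (b - 1)*(b^2 - 6*b + 8) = (b - 4)*(b - 1)*(b - 2)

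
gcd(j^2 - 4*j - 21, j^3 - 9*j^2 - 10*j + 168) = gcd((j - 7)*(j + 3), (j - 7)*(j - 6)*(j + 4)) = j - 7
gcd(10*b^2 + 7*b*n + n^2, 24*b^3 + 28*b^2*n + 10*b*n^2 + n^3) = 2*b + n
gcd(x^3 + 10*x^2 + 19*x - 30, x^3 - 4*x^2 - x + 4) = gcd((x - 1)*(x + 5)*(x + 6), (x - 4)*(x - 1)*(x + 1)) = x - 1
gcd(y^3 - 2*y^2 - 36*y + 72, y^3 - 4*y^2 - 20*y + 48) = y^2 - 8*y + 12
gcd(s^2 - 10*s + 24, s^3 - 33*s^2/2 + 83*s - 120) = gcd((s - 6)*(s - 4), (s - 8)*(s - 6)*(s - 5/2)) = s - 6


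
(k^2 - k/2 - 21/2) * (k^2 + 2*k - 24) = k^4 + 3*k^3/2 - 71*k^2/2 - 9*k + 252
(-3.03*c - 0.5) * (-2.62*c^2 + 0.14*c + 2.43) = 7.9386*c^3 + 0.8858*c^2 - 7.4329*c - 1.215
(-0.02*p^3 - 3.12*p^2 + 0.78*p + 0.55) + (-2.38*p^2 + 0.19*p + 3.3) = -0.02*p^3 - 5.5*p^2 + 0.97*p + 3.85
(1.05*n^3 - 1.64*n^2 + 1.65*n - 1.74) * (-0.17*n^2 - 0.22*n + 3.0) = -0.1785*n^5 + 0.0478*n^4 + 3.2303*n^3 - 4.9872*n^2 + 5.3328*n - 5.22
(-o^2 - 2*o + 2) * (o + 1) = -o^3 - 3*o^2 + 2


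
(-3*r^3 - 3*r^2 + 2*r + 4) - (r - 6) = -3*r^3 - 3*r^2 + r + 10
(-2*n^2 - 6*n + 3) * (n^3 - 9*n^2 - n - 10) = -2*n^5 + 12*n^4 + 59*n^3 - n^2 + 57*n - 30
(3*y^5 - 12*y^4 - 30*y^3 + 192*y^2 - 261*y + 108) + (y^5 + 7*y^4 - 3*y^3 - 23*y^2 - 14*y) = 4*y^5 - 5*y^4 - 33*y^3 + 169*y^2 - 275*y + 108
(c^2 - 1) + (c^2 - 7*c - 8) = 2*c^2 - 7*c - 9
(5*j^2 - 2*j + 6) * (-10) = -50*j^2 + 20*j - 60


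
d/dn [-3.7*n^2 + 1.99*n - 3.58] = 1.99 - 7.4*n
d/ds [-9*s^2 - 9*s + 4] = -18*s - 9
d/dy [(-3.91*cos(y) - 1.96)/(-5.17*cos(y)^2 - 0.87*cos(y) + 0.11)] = (20.2147*cos(y)^2 + 20.2664*cos(y) + 2.1353)*sin(y)/(26.7289*cos(y)^4 + 8.9958*cos(y)^3 - 0.3805*cos(y)^2 - 0.1914*cos(y) + 0.0121)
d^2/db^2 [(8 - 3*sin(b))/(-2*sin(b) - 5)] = 31*(2*sin(b)^2 - 5*sin(b) - 4)/(2*sin(b) + 5)^3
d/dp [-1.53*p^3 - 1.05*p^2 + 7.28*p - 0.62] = -4.59*p^2 - 2.1*p + 7.28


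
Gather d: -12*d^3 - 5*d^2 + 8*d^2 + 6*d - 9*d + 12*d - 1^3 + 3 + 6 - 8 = -12*d^3 + 3*d^2 + 9*d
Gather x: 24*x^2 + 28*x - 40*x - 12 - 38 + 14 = 24*x^2 - 12*x - 36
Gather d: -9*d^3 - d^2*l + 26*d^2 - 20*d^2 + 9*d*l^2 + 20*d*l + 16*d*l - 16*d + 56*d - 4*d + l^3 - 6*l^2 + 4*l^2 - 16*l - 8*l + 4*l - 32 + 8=-9*d^3 + d^2*(6 - l) + d*(9*l^2 + 36*l + 36) + l^3 - 2*l^2 - 20*l - 24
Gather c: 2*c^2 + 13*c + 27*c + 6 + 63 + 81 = 2*c^2 + 40*c + 150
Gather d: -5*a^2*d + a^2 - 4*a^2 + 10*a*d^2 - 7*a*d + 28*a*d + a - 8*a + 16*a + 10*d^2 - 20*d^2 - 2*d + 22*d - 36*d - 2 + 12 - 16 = -3*a^2 + 9*a + d^2*(10*a - 10) + d*(-5*a^2 + 21*a - 16) - 6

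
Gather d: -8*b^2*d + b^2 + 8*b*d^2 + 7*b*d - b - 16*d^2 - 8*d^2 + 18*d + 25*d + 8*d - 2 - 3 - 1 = b^2 - b + d^2*(8*b - 24) + d*(-8*b^2 + 7*b + 51) - 6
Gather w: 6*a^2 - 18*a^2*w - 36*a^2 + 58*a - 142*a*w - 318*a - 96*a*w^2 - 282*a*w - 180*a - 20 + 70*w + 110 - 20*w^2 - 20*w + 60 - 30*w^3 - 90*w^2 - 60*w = -30*a^2 - 440*a - 30*w^3 + w^2*(-96*a - 110) + w*(-18*a^2 - 424*a - 10) + 150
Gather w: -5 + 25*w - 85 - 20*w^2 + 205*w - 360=-20*w^2 + 230*w - 450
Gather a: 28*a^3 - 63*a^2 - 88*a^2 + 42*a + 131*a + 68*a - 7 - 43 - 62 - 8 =28*a^3 - 151*a^2 + 241*a - 120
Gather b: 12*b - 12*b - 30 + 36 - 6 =0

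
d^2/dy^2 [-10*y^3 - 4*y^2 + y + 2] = -60*y - 8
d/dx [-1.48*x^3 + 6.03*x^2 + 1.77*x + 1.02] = -4.44*x^2 + 12.06*x + 1.77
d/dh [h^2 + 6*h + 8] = 2*h + 6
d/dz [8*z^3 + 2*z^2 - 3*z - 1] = 24*z^2 + 4*z - 3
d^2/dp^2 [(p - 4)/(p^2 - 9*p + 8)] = 2*((13 - 3*p)*(p^2 - 9*p + 8) + (p - 4)*(2*p - 9)^2)/(p^2 - 9*p + 8)^3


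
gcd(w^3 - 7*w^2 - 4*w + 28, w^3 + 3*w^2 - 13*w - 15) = 1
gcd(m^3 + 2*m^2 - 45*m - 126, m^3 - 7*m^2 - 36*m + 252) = m^2 - m - 42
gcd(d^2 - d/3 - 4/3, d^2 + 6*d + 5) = d + 1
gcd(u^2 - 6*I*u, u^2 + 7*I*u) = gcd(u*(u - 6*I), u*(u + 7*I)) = u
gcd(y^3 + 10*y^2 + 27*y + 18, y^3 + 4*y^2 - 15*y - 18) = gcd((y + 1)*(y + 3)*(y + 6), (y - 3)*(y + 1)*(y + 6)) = y^2 + 7*y + 6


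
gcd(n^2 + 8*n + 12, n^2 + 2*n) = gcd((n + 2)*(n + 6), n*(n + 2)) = n + 2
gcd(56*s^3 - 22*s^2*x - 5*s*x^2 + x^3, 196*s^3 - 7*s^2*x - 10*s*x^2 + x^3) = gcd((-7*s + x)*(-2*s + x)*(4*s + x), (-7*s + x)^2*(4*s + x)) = -28*s^2 - 3*s*x + x^2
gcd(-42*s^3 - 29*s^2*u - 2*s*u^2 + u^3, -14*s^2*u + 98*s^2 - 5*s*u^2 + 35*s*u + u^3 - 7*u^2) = 14*s^2 + 5*s*u - u^2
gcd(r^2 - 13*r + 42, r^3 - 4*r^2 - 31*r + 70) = r - 7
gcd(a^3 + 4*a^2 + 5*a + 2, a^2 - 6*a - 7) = a + 1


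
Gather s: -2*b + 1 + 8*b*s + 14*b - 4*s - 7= 12*b + s*(8*b - 4) - 6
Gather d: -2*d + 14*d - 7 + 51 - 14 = 12*d + 30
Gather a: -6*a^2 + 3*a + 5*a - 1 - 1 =-6*a^2 + 8*a - 2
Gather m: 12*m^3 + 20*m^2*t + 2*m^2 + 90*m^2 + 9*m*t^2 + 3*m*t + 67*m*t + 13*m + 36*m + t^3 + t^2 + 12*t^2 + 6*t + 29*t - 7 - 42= 12*m^3 + m^2*(20*t + 92) + m*(9*t^2 + 70*t + 49) + t^3 + 13*t^2 + 35*t - 49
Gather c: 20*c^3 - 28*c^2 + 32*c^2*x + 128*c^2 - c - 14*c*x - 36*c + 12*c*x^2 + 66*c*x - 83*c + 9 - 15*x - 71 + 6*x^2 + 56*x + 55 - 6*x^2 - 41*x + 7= 20*c^3 + c^2*(32*x + 100) + c*(12*x^2 + 52*x - 120)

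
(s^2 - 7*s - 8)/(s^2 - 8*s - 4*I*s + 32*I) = (s + 1)/(s - 4*I)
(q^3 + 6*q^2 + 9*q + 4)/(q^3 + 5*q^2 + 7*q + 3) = (q + 4)/(q + 3)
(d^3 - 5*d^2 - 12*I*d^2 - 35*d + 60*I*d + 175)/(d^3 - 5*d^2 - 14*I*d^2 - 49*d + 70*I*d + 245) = (d - 5*I)/(d - 7*I)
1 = 1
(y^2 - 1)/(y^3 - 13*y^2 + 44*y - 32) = (y + 1)/(y^2 - 12*y + 32)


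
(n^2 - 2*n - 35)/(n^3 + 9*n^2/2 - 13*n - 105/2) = 2*(n - 7)/(2*n^2 - n - 21)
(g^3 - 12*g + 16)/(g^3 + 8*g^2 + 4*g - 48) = (g - 2)/(g + 6)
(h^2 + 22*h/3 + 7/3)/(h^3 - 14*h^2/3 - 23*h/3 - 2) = (h + 7)/(h^2 - 5*h - 6)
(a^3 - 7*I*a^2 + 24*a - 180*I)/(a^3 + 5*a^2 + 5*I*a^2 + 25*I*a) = (a^2 - 12*I*a - 36)/(a*(a + 5))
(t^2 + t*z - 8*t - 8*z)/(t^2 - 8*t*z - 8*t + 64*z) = (-t - z)/(-t + 8*z)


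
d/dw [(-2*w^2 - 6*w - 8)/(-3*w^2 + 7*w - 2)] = 4*(-8*w^2 - 10*w + 17)/(9*w^4 - 42*w^3 + 61*w^2 - 28*w + 4)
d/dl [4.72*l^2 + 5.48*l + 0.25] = 9.44*l + 5.48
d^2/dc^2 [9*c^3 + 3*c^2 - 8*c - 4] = 54*c + 6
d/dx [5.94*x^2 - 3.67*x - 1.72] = 11.88*x - 3.67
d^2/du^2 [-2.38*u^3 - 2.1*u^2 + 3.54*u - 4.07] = -14.28*u - 4.2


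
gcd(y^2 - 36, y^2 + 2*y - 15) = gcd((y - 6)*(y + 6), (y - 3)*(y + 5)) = 1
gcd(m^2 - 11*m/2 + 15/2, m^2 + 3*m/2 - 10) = m - 5/2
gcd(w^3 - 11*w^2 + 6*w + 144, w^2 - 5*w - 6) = w - 6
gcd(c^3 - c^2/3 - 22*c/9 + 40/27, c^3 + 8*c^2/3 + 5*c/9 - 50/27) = c^2 + c - 10/9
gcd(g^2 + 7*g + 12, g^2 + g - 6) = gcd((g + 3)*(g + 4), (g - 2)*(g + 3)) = g + 3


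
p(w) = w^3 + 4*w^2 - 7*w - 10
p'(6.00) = 149.00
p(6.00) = 308.00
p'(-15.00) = 548.00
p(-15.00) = -2380.00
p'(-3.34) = -0.25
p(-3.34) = 20.74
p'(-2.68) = -6.89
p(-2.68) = 18.24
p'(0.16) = -5.64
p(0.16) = -11.01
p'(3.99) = 72.68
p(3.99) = 89.27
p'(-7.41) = 98.44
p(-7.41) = -145.37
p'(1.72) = 15.64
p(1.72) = -5.12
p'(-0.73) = -11.24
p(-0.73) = -3.15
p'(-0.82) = -11.54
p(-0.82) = -2.12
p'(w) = 3*w^2 + 8*w - 7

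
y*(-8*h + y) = -8*h*y + y^2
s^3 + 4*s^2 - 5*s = s*(s - 1)*(s + 5)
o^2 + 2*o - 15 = (o - 3)*(o + 5)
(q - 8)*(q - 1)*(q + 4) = q^3 - 5*q^2 - 28*q + 32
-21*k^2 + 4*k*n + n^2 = (-3*k + n)*(7*k + n)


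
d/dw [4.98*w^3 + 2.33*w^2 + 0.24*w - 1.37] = 14.94*w^2 + 4.66*w + 0.24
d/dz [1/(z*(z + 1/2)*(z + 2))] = 4*(-3*z^2 - 5*z - 1)/(z^2*(4*z^4 + 20*z^3 + 33*z^2 + 20*z + 4))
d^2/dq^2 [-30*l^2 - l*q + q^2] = 2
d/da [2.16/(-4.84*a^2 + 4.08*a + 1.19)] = (20.9088*a - 8.8128)/(-4.84*a^2 + 4.08*a + 1.19)^2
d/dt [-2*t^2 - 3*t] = -4*t - 3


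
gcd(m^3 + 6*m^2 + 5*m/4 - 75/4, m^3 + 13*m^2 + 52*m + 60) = m + 5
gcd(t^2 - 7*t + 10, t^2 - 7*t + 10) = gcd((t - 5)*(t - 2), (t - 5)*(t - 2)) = t^2 - 7*t + 10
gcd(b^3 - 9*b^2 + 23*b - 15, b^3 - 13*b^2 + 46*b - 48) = b - 3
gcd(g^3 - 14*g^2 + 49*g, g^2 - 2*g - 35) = g - 7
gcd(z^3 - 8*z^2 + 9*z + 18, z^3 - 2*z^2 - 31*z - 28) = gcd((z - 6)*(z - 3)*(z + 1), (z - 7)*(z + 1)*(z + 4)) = z + 1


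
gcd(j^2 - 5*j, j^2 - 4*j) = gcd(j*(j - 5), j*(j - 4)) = j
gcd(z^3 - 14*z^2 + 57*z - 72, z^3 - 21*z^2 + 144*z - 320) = z - 8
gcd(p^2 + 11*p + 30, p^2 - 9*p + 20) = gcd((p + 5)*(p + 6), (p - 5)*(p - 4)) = 1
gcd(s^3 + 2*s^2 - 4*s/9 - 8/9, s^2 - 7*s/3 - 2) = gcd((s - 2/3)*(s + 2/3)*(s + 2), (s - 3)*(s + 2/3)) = s + 2/3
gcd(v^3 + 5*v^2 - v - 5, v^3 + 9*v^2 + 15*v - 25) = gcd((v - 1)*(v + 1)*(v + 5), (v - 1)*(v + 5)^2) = v^2 + 4*v - 5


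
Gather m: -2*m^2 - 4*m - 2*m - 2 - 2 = -2*m^2 - 6*m - 4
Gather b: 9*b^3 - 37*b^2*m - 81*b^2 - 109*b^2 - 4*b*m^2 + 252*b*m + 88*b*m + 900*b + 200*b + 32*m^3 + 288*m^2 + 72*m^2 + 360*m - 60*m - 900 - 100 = 9*b^3 + b^2*(-37*m - 190) + b*(-4*m^2 + 340*m + 1100) + 32*m^3 + 360*m^2 + 300*m - 1000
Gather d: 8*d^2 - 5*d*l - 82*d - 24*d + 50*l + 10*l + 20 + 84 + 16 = 8*d^2 + d*(-5*l - 106) + 60*l + 120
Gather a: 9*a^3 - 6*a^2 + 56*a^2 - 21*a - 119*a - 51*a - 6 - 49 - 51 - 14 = 9*a^3 + 50*a^2 - 191*a - 120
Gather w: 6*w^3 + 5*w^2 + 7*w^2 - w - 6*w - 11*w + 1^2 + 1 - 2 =6*w^3 + 12*w^2 - 18*w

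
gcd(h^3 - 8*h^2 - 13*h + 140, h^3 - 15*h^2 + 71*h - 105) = h^2 - 12*h + 35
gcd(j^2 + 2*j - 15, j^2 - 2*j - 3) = j - 3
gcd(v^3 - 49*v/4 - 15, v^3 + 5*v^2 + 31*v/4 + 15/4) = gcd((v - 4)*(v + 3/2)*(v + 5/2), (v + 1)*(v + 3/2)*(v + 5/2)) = v^2 + 4*v + 15/4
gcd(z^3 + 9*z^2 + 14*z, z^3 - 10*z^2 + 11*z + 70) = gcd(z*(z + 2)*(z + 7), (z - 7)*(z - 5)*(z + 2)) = z + 2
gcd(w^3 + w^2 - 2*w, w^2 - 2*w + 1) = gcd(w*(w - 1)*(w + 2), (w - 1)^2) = w - 1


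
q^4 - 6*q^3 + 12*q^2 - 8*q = q*(q - 2)^3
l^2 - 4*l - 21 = (l - 7)*(l + 3)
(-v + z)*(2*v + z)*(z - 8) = -2*v^2*z + 16*v^2 + v*z^2 - 8*v*z + z^3 - 8*z^2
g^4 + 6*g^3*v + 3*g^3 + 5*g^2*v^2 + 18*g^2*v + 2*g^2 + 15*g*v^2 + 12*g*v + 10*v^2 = (g + 1)*(g + 2)*(g + v)*(g + 5*v)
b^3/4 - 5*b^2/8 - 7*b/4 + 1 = (b/4 + 1/2)*(b - 4)*(b - 1/2)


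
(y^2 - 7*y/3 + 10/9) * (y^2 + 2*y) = y^4 - y^3/3 - 32*y^2/9 + 20*y/9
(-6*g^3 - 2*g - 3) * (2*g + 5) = -12*g^4 - 30*g^3 - 4*g^2 - 16*g - 15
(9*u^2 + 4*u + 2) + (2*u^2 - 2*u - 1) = 11*u^2 + 2*u + 1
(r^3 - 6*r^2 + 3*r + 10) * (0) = 0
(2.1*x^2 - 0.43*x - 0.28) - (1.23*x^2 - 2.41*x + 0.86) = 0.87*x^2 + 1.98*x - 1.14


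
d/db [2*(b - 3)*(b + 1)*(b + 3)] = 6*b^2 + 4*b - 18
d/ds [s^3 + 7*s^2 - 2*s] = 3*s^2 + 14*s - 2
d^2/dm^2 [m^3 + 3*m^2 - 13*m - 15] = 6*m + 6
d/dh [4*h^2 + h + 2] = 8*h + 1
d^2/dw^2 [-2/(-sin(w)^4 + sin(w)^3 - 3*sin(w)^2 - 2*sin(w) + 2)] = 2*(-16*sin(w)^8 + 23*sin(w)^7 - 25*sin(w)^6 + 5*sin(w)^5 + 2*sin(w)^4 - 40*sin(w)^3 + 38*sin(w)^2 + 20*sin(w) + 20)/(sin(w)^4 - sin(w)^3 + 3*sin(w)^2 + 2*sin(w) - 2)^3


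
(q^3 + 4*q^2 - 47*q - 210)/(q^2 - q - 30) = (q^2 - q - 42)/(q - 6)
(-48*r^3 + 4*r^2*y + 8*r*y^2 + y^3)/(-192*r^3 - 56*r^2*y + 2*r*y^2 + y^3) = (-2*r + y)/(-8*r + y)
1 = 1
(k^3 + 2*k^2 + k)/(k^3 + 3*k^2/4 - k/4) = 4*(k + 1)/(4*k - 1)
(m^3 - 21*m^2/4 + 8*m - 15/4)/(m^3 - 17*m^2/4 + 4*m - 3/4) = (4*m - 5)/(4*m - 1)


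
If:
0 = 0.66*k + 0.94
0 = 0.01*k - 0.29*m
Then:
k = -1.42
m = -0.05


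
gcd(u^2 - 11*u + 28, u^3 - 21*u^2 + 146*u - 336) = u - 7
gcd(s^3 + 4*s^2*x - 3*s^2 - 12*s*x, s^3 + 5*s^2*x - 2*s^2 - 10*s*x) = s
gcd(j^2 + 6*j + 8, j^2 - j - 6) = j + 2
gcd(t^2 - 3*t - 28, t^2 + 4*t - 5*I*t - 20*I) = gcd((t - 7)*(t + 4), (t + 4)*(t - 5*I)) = t + 4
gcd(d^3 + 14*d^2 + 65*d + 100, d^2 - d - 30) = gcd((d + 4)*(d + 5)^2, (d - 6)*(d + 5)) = d + 5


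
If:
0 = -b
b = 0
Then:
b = 0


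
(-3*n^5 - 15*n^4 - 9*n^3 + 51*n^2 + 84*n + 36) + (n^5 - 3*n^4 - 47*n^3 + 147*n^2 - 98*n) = -2*n^5 - 18*n^4 - 56*n^3 + 198*n^2 - 14*n + 36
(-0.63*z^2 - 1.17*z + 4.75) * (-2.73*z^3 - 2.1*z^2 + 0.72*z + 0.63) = 1.7199*z^5 + 4.5171*z^4 - 10.9641*z^3 - 11.2143*z^2 + 2.6829*z + 2.9925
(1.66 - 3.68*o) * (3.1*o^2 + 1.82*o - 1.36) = -11.408*o^3 - 1.5516*o^2 + 8.026*o - 2.2576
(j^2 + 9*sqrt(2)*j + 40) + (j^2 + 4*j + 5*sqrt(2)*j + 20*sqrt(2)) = 2*j^2 + 4*j + 14*sqrt(2)*j + 20*sqrt(2) + 40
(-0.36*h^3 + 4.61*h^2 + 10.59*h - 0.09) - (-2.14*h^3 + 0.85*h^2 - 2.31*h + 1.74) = 1.78*h^3 + 3.76*h^2 + 12.9*h - 1.83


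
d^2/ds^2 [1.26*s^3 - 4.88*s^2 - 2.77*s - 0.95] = 7.56*s - 9.76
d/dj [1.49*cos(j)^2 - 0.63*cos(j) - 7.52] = (0.63 - 2.98*cos(j))*sin(j)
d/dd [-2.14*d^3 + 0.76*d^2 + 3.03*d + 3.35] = -6.42*d^2 + 1.52*d + 3.03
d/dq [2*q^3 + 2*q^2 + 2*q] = 6*q^2 + 4*q + 2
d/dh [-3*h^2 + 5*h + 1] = 5 - 6*h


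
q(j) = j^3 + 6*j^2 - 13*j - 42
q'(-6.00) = 23.00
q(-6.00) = 36.00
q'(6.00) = 167.00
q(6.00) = 312.00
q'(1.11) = 4.02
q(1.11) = -47.67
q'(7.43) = 241.77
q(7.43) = 602.81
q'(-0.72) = -20.08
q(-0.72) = -29.90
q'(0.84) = -0.80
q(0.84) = -48.09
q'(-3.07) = -21.57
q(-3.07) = 25.52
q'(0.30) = -9.13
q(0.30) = -45.33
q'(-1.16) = -22.88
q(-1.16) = -20.41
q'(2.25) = 29.19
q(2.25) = -29.48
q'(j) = 3*j^2 + 12*j - 13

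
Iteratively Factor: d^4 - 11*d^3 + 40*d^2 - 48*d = (d)*(d^3 - 11*d^2 + 40*d - 48) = d*(d - 3)*(d^2 - 8*d + 16) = d*(d - 4)*(d - 3)*(d - 4)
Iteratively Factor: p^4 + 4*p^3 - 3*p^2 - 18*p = (p)*(p^3 + 4*p^2 - 3*p - 18) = p*(p + 3)*(p^2 + p - 6) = p*(p - 2)*(p + 3)*(p + 3)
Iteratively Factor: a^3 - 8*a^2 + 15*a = (a - 3)*(a^2 - 5*a) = a*(a - 3)*(a - 5)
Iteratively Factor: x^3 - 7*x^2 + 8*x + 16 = (x - 4)*(x^2 - 3*x - 4) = (x - 4)*(x + 1)*(x - 4)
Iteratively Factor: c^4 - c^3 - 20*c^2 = (c)*(c^3 - c^2 - 20*c) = c*(c + 4)*(c^2 - 5*c) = c*(c - 5)*(c + 4)*(c)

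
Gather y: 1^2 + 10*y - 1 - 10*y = 0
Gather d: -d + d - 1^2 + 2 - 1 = 0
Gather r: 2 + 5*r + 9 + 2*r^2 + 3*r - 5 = 2*r^2 + 8*r + 6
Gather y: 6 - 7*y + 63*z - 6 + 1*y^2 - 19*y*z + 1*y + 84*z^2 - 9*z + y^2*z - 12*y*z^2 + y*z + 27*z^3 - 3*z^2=y^2*(z + 1) + y*(-12*z^2 - 18*z - 6) + 27*z^3 + 81*z^2 + 54*z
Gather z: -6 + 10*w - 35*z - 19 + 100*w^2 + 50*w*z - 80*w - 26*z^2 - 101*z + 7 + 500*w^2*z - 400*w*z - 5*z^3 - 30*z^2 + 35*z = 100*w^2 - 70*w - 5*z^3 - 56*z^2 + z*(500*w^2 - 350*w - 101) - 18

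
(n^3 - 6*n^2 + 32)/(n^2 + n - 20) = (n^2 - 2*n - 8)/(n + 5)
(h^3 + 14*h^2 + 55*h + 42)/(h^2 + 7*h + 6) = h + 7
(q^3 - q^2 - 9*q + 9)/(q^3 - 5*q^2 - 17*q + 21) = (q - 3)/(q - 7)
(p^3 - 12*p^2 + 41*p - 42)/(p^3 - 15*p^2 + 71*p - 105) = (p - 2)/(p - 5)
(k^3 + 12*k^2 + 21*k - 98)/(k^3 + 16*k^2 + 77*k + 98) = (k - 2)/(k + 2)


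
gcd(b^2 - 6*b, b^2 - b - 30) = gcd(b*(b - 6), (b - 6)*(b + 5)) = b - 6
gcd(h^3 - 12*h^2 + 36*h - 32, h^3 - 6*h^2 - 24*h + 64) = h^2 - 10*h + 16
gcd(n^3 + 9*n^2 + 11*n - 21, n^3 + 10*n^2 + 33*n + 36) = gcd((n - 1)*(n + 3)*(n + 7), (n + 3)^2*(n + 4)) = n + 3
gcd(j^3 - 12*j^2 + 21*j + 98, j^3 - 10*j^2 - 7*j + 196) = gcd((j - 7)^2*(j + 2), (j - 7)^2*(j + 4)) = j^2 - 14*j + 49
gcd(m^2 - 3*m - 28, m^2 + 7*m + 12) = m + 4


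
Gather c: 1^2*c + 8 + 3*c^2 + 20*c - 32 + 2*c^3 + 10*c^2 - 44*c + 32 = 2*c^3 + 13*c^2 - 23*c + 8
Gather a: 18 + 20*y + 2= 20*y + 20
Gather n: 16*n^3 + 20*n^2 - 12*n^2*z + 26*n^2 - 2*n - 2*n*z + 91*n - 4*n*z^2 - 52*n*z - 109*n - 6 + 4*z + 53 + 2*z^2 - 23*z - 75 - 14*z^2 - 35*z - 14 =16*n^3 + n^2*(46 - 12*z) + n*(-4*z^2 - 54*z - 20) - 12*z^2 - 54*z - 42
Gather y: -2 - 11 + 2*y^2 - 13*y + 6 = 2*y^2 - 13*y - 7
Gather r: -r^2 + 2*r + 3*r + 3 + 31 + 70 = -r^2 + 5*r + 104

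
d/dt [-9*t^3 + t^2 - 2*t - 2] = -27*t^2 + 2*t - 2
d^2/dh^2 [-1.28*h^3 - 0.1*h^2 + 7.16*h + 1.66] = -7.68*h - 0.2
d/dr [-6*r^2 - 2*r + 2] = -12*r - 2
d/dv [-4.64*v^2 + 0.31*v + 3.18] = 0.31 - 9.28*v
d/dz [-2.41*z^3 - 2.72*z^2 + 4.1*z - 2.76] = -7.23*z^2 - 5.44*z + 4.1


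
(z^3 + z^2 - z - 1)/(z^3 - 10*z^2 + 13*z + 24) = (z^2 - 1)/(z^2 - 11*z + 24)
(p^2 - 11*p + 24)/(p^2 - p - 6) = (p - 8)/(p + 2)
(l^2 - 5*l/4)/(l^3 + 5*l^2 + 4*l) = (l - 5/4)/(l^2 + 5*l + 4)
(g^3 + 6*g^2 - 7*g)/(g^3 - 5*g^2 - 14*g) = (-g^2 - 6*g + 7)/(-g^2 + 5*g + 14)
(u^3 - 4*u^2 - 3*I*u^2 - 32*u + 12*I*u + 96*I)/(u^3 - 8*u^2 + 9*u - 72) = (u + 4)/(u + 3*I)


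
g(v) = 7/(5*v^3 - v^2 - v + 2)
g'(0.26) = 1.14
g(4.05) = 0.02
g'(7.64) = -0.00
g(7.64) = 0.00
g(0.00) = 3.50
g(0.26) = 3.98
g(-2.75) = -0.07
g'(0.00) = 1.75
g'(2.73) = -0.08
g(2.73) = 0.07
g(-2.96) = -0.05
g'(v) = 7*(-15*v^2 + 2*v + 1)/(5*v^3 - v^2 - v + 2)^2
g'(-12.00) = 0.00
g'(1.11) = -2.53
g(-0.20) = 3.30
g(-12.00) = 0.00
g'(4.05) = -0.02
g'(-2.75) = -0.07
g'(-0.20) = -0.00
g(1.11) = 1.08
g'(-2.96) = -0.05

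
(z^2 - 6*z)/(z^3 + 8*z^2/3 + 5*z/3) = 3*(z - 6)/(3*z^2 + 8*z + 5)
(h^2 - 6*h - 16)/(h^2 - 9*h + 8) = (h + 2)/(h - 1)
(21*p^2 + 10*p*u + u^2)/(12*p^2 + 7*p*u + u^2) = (7*p + u)/(4*p + u)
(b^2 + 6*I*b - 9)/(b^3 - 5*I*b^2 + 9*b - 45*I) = (b + 3*I)/(b^2 - 8*I*b - 15)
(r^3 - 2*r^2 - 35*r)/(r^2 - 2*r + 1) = r*(r^2 - 2*r - 35)/(r^2 - 2*r + 1)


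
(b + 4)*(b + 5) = b^2 + 9*b + 20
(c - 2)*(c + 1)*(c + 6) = c^3 + 5*c^2 - 8*c - 12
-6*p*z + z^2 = z*(-6*p + z)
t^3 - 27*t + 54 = (t - 3)^2*(t + 6)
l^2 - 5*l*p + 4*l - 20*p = (l + 4)*(l - 5*p)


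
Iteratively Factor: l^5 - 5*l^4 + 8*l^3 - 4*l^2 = (l - 2)*(l^4 - 3*l^3 + 2*l^2) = l*(l - 2)*(l^3 - 3*l^2 + 2*l) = l*(l - 2)*(l - 1)*(l^2 - 2*l) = l*(l - 2)^2*(l - 1)*(l)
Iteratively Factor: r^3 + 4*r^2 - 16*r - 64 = (r - 4)*(r^2 + 8*r + 16) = (r - 4)*(r + 4)*(r + 4)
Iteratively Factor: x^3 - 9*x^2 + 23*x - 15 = (x - 5)*(x^2 - 4*x + 3) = (x - 5)*(x - 1)*(x - 3)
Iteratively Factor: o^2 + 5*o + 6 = (o + 3)*(o + 2)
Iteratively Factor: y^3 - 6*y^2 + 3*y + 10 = (y + 1)*(y^2 - 7*y + 10) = (y - 2)*(y + 1)*(y - 5)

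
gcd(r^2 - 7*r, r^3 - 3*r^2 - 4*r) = r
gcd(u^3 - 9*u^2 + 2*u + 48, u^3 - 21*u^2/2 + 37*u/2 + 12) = u^2 - 11*u + 24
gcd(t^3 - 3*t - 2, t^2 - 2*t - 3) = t + 1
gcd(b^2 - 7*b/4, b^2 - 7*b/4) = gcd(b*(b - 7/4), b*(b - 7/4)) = b^2 - 7*b/4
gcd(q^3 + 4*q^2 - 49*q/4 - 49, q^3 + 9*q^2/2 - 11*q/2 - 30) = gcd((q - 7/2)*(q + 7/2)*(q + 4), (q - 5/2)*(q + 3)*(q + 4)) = q + 4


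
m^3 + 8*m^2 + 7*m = m*(m + 1)*(m + 7)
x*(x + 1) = x^2 + x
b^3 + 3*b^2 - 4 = (b - 1)*(b + 2)^2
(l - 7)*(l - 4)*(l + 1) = l^3 - 10*l^2 + 17*l + 28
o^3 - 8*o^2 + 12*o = o*(o - 6)*(o - 2)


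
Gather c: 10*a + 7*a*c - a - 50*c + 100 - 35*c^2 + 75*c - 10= 9*a - 35*c^2 + c*(7*a + 25) + 90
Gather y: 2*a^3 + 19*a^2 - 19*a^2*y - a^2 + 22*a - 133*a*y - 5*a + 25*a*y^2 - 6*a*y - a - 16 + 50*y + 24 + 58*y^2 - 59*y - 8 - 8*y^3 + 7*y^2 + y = 2*a^3 + 18*a^2 + 16*a - 8*y^3 + y^2*(25*a + 65) + y*(-19*a^2 - 139*a - 8)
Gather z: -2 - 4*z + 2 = -4*z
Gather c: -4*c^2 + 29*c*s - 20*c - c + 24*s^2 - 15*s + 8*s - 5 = -4*c^2 + c*(29*s - 21) + 24*s^2 - 7*s - 5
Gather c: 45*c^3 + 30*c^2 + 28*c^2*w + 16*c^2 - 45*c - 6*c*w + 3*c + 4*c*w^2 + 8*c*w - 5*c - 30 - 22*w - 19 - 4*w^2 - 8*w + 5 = 45*c^3 + c^2*(28*w + 46) + c*(4*w^2 + 2*w - 47) - 4*w^2 - 30*w - 44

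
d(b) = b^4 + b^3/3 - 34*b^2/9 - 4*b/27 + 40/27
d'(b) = 4*b^3 + b^2 - 68*b/9 - 4/27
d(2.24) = 11.12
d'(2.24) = 32.90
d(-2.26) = 4.76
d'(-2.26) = -24.14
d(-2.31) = 6.03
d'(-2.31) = -26.66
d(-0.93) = -1.17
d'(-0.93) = 4.53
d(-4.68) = 364.98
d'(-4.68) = -352.90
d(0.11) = 1.42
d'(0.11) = -0.96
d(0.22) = 1.27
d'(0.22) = -1.72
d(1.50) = -1.05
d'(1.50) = 4.27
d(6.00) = 1232.59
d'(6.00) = 854.52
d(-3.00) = 39.93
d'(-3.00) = -76.48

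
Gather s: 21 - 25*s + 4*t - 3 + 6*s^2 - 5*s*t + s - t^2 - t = 6*s^2 + s*(-5*t - 24) - t^2 + 3*t + 18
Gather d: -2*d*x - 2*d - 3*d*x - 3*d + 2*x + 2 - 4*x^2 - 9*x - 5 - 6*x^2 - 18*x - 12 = d*(-5*x - 5) - 10*x^2 - 25*x - 15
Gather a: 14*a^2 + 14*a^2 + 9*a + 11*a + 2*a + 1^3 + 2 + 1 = 28*a^2 + 22*a + 4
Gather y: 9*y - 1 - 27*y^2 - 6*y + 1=-27*y^2 + 3*y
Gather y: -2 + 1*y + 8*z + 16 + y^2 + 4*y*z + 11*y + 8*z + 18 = y^2 + y*(4*z + 12) + 16*z + 32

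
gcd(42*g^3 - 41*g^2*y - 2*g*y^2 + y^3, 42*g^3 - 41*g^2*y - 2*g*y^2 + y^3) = 42*g^3 - 41*g^2*y - 2*g*y^2 + y^3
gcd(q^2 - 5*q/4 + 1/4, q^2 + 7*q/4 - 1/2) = q - 1/4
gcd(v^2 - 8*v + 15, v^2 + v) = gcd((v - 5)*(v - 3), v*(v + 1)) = 1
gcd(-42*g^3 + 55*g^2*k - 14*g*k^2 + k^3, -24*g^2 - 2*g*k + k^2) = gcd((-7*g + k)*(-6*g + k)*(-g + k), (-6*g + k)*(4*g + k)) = 6*g - k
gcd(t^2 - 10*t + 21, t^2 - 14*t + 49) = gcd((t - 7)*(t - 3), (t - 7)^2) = t - 7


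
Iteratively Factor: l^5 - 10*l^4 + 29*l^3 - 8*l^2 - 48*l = (l - 4)*(l^4 - 6*l^3 + 5*l^2 + 12*l) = l*(l - 4)*(l^3 - 6*l^2 + 5*l + 12) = l*(l - 4)*(l - 3)*(l^2 - 3*l - 4) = l*(l - 4)*(l - 3)*(l + 1)*(l - 4)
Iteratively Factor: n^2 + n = (n + 1)*(n)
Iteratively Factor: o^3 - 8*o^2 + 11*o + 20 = (o + 1)*(o^2 - 9*o + 20) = (o - 5)*(o + 1)*(o - 4)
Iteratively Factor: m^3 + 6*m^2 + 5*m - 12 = (m + 3)*(m^2 + 3*m - 4) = (m - 1)*(m + 3)*(m + 4)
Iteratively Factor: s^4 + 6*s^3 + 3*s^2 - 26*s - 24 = (s + 3)*(s^3 + 3*s^2 - 6*s - 8) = (s + 1)*(s + 3)*(s^2 + 2*s - 8) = (s + 1)*(s + 3)*(s + 4)*(s - 2)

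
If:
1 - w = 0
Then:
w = 1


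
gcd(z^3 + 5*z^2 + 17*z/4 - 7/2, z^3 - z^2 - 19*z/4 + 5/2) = z^2 + 3*z/2 - 1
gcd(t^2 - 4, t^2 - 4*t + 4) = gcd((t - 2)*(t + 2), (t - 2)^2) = t - 2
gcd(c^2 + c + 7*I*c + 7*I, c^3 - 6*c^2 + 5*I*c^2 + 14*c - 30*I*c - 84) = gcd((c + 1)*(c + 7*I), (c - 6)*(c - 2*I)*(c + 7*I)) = c + 7*I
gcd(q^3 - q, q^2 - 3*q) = q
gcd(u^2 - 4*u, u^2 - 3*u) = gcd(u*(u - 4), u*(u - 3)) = u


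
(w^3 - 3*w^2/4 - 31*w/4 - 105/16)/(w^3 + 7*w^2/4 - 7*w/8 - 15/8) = (w - 7/2)/(w - 1)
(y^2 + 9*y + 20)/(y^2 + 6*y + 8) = (y + 5)/(y + 2)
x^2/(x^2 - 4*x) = x/(x - 4)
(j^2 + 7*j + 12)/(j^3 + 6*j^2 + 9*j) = (j + 4)/(j*(j + 3))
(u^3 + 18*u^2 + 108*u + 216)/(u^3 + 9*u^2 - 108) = (u + 6)/(u - 3)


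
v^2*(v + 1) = v^3 + v^2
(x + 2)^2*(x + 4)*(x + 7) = x^4 + 15*x^3 + 76*x^2 + 156*x + 112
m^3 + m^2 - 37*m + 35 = (m - 5)*(m - 1)*(m + 7)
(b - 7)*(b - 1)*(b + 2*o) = b^3 + 2*b^2*o - 8*b^2 - 16*b*o + 7*b + 14*o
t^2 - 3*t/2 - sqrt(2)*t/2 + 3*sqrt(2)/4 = (t - 3/2)*(t - sqrt(2)/2)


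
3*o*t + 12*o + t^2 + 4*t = (3*o + t)*(t + 4)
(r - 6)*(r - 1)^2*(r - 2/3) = r^4 - 26*r^3/3 + 55*r^2/3 - 44*r/3 + 4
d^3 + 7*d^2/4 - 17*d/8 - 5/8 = (d - 1)*(d + 1/4)*(d + 5/2)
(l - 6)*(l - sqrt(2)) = l^2 - 6*l - sqrt(2)*l + 6*sqrt(2)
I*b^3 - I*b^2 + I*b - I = (b - 1)*(b + I)*(I*b + 1)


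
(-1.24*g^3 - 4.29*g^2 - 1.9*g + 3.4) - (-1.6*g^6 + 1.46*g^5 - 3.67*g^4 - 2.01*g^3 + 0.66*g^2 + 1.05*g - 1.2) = 1.6*g^6 - 1.46*g^5 + 3.67*g^4 + 0.77*g^3 - 4.95*g^2 - 2.95*g + 4.6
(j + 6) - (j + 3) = 3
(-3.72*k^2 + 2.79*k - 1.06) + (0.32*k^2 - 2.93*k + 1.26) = -3.4*k^2 - 0.14*k + 0.2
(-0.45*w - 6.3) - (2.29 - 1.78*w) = 1.33*w - 8.59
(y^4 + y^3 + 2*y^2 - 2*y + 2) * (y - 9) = y^5 - 8*y^4 - 7*y^3 - 20*y^2 + 20*y - 18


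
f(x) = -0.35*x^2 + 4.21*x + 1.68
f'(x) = 4.21 - 0.7*x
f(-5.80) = -34.51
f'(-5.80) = 8.27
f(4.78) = 13.81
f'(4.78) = 0.86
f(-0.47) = -0.38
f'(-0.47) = 4.54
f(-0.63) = -1.11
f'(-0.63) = 4.65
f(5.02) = 13.99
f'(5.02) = 0.70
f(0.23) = 2.63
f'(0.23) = 4.05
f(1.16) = 6.09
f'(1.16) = 3.40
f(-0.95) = -2.64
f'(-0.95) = 4.88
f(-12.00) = -99.24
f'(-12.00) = 12.61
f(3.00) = 11.16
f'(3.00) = 2.11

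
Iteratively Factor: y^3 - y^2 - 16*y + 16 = (y - 1)*(y^2 - 16) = (y - 1)*(y + 4)*(y - 4)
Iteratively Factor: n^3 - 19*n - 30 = (n + 2)*(n^2 - 2*n - 15) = (n + 2)*(n + 3)*(n - 5)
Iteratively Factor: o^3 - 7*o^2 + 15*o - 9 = (o - 3)*(o^2 - 4*o + 3) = (o - 3)*(o - 1)*(o - 3)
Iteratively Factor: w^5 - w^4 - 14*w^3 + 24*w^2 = (w + 4)*(w^4 - 5*w^3 + 6*w^2) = (w - 3)*(w + 4)*(w^3 - 2*w^2) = w*(w - 3)*(w + 4)*(w^2 - 2*w) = w*(w - 3)*(w - 2)*(w + 4)*(w)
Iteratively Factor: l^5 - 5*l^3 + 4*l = (l + 2)*(l^4 - 2*l^3 - l^2 + 2*l) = (l - 1)*(l + 2)*(l^3 - l^2 - 2*l) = l*(l - 1)*(l + 2)*(l^2 - l - 2) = l*(l - 2)*(l - 1)*(l + 2)*(l + 1)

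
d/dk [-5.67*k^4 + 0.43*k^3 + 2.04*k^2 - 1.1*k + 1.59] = -22.68*k^3 + 1.29*k^2 + 4.08*k - 1.1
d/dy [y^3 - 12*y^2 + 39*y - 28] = 3*y^2 - 24*y + 39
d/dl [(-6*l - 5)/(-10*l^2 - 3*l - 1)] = (60*l^2 + 18*l - (6*l + 5)*(20*l + 3) + 6)/(10*l^2 + 3*l + 1)^2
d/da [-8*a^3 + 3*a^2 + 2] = 6*a*(1 - 4*a)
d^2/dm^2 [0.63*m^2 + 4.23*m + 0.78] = 1.26000000000000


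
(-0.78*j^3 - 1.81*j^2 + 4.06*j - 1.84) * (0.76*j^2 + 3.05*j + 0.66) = -0.5928*j^5 - 3.7546*j^4 - 2.9497*j^3 + 9.79*j^2 - 2.9324*j - 1.2144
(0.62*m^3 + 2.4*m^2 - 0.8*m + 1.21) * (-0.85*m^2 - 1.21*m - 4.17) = -0.527*m^5 - 2.7902*m^4 - 4.8094*m^3 - 10.0685*m^2 + 1.8719*m - 5.0457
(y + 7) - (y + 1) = 6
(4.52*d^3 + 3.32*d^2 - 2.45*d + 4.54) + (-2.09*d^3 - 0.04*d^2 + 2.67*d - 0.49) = 2.43*d^3 + 3.28*d^2 + 0.22*d + 4.05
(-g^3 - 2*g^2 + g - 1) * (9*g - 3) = -9*g^4 - 15*g^3 + 15*g^2 - 12*g + 3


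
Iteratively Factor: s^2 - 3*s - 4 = (s - 4)*(s + 1)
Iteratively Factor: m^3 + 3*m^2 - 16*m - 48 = (m + 3)*(m^2 - 16) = (m + 3)*(m + 4)*(m - 4)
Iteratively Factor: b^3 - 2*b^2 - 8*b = (b + 2)*(b^2 - 4*b) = b*(b + 2)*(b - 4)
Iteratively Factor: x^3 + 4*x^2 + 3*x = (x + 1)*(x^2 + 3*x) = (x + 1)*(x + 3)*(x)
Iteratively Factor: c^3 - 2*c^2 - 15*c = (c + 3)*(c^2 - 5*c) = c*(c + 3)*(c - 5)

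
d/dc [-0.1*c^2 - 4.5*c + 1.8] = -0.2*c - 4.5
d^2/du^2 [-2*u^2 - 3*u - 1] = -4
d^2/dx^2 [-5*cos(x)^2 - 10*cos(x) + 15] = 10*cos(x) + 10*cos(2*x)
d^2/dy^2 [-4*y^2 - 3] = -8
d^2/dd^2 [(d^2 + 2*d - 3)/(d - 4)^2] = 2*(10*d + 23)/(d^4 - 16*d^3 + 96*d^2 - 256*d + 256)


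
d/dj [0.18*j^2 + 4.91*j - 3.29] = 0.36*j + 4.91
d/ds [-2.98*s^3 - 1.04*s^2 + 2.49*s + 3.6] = -8.94*s^2 - 2.08*s + 2.49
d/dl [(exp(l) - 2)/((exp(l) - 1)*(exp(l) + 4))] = (-exp(2*l) + 4*exp(l) + 2)*exp(l)/(exp(4*l) + 6*exp(3*l) + exp(2*l) - 24*exp(l) + 16)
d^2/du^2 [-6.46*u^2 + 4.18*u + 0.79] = -12.9200000000000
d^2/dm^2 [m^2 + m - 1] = 2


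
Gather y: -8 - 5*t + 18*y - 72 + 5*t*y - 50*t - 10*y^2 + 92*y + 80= -55*t - 10*y^2 + y*(5*t + 110)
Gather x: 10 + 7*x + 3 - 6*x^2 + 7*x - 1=-6*x^2 + 14*x + 12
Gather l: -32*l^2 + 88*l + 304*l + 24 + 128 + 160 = -32*l^2 + 392*l + 312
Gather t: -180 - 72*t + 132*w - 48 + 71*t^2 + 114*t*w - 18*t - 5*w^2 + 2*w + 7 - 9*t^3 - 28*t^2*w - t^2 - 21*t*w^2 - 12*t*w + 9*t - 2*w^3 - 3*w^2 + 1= -9*t^3 + t^2*(70 - 28*w) + t*(-21*w^2 + 102*w - 81) - 2*w^3 - 8*w^2 + 134*w - 220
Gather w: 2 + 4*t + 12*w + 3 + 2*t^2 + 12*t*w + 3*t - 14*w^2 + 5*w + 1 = 2*t^2 + 7*t - 14*w^2 + w*(12*t + 17) + 6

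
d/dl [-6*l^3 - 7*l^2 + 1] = 2*l*(-9*l - 7)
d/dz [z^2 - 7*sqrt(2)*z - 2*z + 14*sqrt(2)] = 2*z - 7*sqrt(2) - 2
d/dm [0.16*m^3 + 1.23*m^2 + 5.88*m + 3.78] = 0.48*m^2 + 2.46*m + 5.88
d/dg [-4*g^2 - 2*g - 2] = -8*g - 2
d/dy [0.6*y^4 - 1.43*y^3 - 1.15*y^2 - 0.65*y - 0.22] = 2.4*y^3 - 4.29*y^2 - 2.3*y - 0.65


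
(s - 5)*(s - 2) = s^2 - 7*s + 10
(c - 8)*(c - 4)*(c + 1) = c^3 - 11*c^2 + 20*c + 32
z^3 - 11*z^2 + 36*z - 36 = (z - 6)*(z - 3)*(z - 2)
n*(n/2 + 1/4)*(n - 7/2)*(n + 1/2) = n^4/2 - 5*n^3/4 - 13*n^2/8 - 7*n/16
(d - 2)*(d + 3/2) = d^2 - d/2 - 3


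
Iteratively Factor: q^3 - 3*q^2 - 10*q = (q - 5)*(q^2 + 2*q) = (q - 5)*(q + 2)*(q)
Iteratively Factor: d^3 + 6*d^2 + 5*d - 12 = (d + 4)*(d^2 + 2*d - 3) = (d - 1)*(d + 4)*(d + 3)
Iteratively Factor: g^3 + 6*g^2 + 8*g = (g)*(g^2 + 6*g + 8) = g*(g + 2)*(g + 4)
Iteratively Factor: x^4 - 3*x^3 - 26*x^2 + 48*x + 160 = (x + 4)*(x^3 - 7*x^2 + 2*x + 40) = (x + 2)*(x + 4)*(x^2 - 9*x + 20) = (x - 4)*(x + 2)*(x + 4)*(x - 5)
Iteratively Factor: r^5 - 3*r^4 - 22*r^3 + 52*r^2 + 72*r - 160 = (r + 2)*(r^4 - 5*r^3 - 12*r^2 + 76*r - 80) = (r + 2)*(r + 4)*(r^3 - 9*r^2 + 24*r - 20) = (r - 2)*(r + 2)*(r + 4)*(r^2 - 7*r + 10) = (r - 2)^2*(r + 2)*(r + 4)*(r - 5)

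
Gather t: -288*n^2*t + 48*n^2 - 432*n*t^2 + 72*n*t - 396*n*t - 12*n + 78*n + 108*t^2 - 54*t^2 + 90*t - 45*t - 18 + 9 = 48*n^2 + 66*n + t^2*(54 - 432*n) + t*(-288*n^2 - 324*n + 45) - 9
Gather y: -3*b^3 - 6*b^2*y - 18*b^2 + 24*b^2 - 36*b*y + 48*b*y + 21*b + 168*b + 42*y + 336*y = -3*b^3 + 6*b^2 + 189*b + y*(-6*b^2 + 12*b + 378)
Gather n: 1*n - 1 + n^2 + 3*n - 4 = n^2 + 4*n - 5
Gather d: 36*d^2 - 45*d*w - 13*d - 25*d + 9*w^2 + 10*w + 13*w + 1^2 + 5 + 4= 36*d^2 + d*(-45*w - 38) + 9*w^2 + 23*w + 10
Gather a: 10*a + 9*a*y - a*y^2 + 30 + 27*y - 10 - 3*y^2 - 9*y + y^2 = a*(-y^2 + 9*y + 10) - 2*y^2 + 18*y + 20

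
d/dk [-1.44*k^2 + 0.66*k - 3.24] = 0.66 - 2.88*k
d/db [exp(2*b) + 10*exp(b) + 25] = 2*(exp(b) + 5)*exp(b)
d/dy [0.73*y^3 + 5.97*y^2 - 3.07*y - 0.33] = 2.19*y^2 + 11.94*y - 3.07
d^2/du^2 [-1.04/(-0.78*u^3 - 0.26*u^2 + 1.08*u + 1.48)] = (-(4.8672*u + 0.5408)*(0.78*u^3 + 0.26*u^2 - 1.08*u - 1.48) + 1.04*(2.34*u^2 + 0.52*u - 1.08)*(4.68*u^2 + 1.04*u - 2.16))/(0.78*u^3 + 0.26*u^2 - 1.08*u - 1.48)^3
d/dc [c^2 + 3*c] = 2*c + 3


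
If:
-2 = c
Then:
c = -2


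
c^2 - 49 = (c - 7)*(c + 7)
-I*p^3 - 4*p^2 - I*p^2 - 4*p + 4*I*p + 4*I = (p - 2*I)^2*(-I*p - I)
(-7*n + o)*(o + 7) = -7*n*o - 49*n + o^2 + 7*o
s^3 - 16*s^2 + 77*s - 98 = (s - 7)^2*(s - 2)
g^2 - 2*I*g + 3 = (g - 3*I)*(g + I)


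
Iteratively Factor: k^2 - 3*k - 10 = (k - 5)*(k + 2)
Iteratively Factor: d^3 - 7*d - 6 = (d - 3)*(d^2 + 3*d + 2) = (d - 3)*(d + 2)*(d + 1)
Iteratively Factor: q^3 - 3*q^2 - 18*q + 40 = (q - 5)*(q^2 + 2*q - 8) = (q - 5)*(q + 4)*(q - 2)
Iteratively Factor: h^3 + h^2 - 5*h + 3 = (h + 3)*(h^2 - 2*h + 1) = (h - 1)*(h + 3)*(h - 1)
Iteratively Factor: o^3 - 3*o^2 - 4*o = (o)*(o^2 - 3*o - 4) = o*(o - 4)*(o + 1)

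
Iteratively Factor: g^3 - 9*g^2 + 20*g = (g - 5)*(g^2 - 4*g) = (g - 5)*(g - 4)*(g)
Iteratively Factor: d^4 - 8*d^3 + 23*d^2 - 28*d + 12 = (d - 2)*(d^3 - 6*d^2 + 11*d - 6) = (d - 2)*(d - 1)*(d^2 - 5*d + 6) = (d - 2)^2*(d - 1)*(d - 3)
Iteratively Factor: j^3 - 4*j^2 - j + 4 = (j - 1)*(j^2 - 3*j - 4) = (j - 1)*(j + 1)*(j - 4)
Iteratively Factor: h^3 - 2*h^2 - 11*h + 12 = (h - 4)*(h^2 + 2*h - 3) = (h - 4)*(h + 3)*(h - 1)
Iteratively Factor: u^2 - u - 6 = (u + 2)*(u - 3)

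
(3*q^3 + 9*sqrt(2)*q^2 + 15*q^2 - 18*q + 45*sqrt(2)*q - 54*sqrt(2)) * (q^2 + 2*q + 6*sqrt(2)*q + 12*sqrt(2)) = 3*q^5 + 21*q^4 + 27*sqrt(2)*q^4 + 120*q^3 + 189*sqrt(2)*q^3 + 108*sqrt(2)*q^2 + 720*q^2 - 324*sqrt(2)*q + 432*q - 1296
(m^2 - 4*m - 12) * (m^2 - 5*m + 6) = m^4 - 9*m^3 + 14*m^2 + 36*m - 72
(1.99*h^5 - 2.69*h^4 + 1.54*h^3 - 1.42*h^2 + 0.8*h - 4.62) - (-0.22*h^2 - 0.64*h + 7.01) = 1.99*h^5 - 2.69*h^4 + 1.54*h^3 - 1.2*h^2 + 1.44*h - 11.63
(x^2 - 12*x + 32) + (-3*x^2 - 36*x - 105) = -2*x^2 - 48*x - 73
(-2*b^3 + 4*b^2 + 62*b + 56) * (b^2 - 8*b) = -2*b^5 + 20*b^4 + 30*b^3 - 440*b^2 - 448*b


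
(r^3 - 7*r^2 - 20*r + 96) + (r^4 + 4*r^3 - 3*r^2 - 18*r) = r^4 + 5*r^3 - 10*r^2 - 38*r + 96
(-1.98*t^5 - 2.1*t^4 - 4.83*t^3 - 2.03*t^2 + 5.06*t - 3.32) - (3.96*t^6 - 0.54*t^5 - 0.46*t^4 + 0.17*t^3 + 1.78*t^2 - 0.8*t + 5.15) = -3.96*t^6 - 1.44*t^5 - 1.64*t^4 - 5.0*t^3 - 3.81*t^2 + 5.86*t - 8.47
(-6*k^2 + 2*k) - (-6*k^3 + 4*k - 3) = 6*k^3 - 6*k^2 - 2*k + 3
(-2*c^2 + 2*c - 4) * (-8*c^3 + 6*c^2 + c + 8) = 16*c^5 - 28*c^4 + 42*c^3 - 38*c^2 + 12*c - 32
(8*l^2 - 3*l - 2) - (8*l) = 8*l^2 - 11*l - 2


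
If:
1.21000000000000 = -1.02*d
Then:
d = -1.19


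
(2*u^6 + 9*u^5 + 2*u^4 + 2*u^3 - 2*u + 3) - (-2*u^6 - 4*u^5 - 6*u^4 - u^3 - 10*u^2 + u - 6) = 4*u^6 + 13*u^5 + 8*u^4 + 3*u^3 + 10*u^2 - 3*u + 9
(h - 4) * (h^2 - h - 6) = h^3 - 5*h^2 - 2*h + 24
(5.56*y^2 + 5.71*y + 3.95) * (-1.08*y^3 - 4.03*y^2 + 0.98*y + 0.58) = -6.0048*y^5 - 28.5736*y^4 - 21.8285*y^3 - 7.0979*y^2 + 7.1828*y + 2.291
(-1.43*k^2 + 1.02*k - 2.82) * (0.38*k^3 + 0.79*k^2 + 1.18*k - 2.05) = -0.5434*k^5 - 0.7421*k^4 - 1.9532*k^3 + 1.9073*k^2 - 5.4186*k + 5.781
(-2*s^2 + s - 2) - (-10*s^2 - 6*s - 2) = 8*s^2 + 7*s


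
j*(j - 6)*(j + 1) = j^3 - 5*j^2 - 6*j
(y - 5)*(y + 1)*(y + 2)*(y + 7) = y^4 + 5*y^3 - 27*y^2 - 101*y - 70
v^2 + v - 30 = (v - 5)*(v + 6)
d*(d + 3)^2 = d^3 + 6*d^2 + 9*d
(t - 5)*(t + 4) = t^2 - t - 20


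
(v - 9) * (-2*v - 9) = -2*v^2 + 9*v + 81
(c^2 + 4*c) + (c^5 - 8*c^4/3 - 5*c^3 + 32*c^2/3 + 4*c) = c^5 - 8*c^4/3 - 5*c^3 + 35*c^2/3 + 8*c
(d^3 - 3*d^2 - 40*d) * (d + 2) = d^4 - d^3 - 46*d^2 - 80*d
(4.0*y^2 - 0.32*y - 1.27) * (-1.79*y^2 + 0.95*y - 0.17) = -7.16*y^4 + 4.3728*y^3 + 1.2893*y^2 - 1.1521*y + 0.2159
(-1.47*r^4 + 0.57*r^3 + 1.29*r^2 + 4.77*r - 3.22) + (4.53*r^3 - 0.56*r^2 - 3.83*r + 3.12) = -1.47*r^4 + 5.1*r^3 + 0.73*r^2 + 0.94*r - 0.1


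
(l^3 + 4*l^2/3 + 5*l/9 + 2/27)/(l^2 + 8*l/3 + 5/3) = (27*l^3 + 36*l^2 + 15*l + 2)/(9*(3*l^2 + 8*l + 5))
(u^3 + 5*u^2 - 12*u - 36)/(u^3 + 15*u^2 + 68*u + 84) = (u - 3)/(u + 7)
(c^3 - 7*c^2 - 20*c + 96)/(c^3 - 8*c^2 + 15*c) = (c^2 - 4*c - 32)/(c*(c - 5))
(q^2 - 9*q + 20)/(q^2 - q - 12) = (q - 5)/(q + 3)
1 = 1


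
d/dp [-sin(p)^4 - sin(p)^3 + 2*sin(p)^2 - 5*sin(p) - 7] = (sin(p) + sin(3*p) + 3*cos(p)^2 - 8)*cos(p)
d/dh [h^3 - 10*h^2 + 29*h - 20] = 3*h^2 - 20*h + 29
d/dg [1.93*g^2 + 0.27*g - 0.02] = 3.86*g + 0.27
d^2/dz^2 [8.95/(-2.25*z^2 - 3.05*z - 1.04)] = (90.61875*z^2 + 122.83875*z - 8.95*(4.5*z + 3.05)*(9.0*z + 6.1) + 41.886)/(2.25*z^2 + 3.05*z + 1.04)^3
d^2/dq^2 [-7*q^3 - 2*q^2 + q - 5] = -42*q - 4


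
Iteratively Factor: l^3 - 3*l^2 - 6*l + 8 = (l - 1)*(l^2 - 2*l - 8) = (l - 1)*(l + 2)*(l - 4)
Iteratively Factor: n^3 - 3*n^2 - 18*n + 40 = (n + 4)*(n^2 - 7*n + 10) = (n - 2)*(n + 4)*(n - 5)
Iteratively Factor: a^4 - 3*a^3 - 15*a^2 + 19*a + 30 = (a + 1)*(a^3 - 4*a^2 - 11*a + 30) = (a - 2)*(a + 1)*(a^2 - 2*a - 15) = (a - 5)*(a - 2)*(a + 1)*(a + 3)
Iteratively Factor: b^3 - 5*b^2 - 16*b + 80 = (b - 4)*(b^2 - b - 20) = (b - 5)*(b - 4)*(b + 4)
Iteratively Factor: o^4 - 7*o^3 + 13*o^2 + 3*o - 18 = (o - 3)*(o^3 - 4*o^2 + o + 6) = (o - 3)^2*(o^2 - o - 2) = (o - 3)^2*(o - 2)*(o + 1)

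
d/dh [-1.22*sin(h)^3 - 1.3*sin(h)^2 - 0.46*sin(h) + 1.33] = (-2.6*sin(h) + 1.83*cos(2*h) - 2.29)*cos(h)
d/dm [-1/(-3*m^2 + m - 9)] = (1 - 6*m)/(3*m^2 - m + 9)^2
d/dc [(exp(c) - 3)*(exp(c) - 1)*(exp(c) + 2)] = (3*exp(2*c) - 4*exp(c) - 5)*exp(c)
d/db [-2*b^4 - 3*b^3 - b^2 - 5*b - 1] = -8*b^3 - 9*b^2 - 2*b - 5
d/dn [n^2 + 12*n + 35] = 2*n + 12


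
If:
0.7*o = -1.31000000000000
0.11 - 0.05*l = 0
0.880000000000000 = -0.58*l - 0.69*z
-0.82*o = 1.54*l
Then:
No Solution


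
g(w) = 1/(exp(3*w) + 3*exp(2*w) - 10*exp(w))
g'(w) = (-3*exp(3*w) - 6*exp(2*w) + 10*exp(w))/(exp(3*w) + 3*exp(2*w) - 10*exp(w))^2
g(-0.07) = -0.17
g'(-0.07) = 0.05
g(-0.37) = -0.19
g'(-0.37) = 0.12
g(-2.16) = -0.90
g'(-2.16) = 0.86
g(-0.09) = -0.17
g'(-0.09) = 0.05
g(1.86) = 0.00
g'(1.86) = -0.01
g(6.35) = 0.00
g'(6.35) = -0.00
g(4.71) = 0.00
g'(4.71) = -0.00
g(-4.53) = -9.31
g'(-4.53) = 9.28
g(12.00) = 0.00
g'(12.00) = 0.00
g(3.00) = 0.00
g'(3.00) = 0.00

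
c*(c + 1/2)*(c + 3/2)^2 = c^4 + 7*c^3/2 + 15*c^2/4 + 9*c/8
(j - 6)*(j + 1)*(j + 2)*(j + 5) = j^4 + 2*j^3 - 31*j^2 - 92*j - 60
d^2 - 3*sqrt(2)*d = d*(d - 3*sqrt(2))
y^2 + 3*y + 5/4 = (y + 1/2)*(y + 5/2)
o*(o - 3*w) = o^2 - 3*o*w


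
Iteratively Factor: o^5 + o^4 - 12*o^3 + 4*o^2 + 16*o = (o)*(o^4 + o^3 - 12*o^2 + 4*o + 16) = o*(o - 2)*(o^3 + 3*o^2 - 6*o - 8) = o*(o - 2)*(o + 1)*(o^2 + 2*o - 8) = o*(o - 2)*(o + 1)*(o + 4)*(o - 2)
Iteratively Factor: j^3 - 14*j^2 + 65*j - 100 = (j - 5)*(j^2 - 9*j + 20) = (j - 5)^2*(j - 4)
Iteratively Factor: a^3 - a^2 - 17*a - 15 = (a - 5)*(a^2 + 4*a + 3) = (a - 5)*(a + 3)*(a + 1)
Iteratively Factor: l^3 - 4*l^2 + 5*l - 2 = (l - 2)*(l^2 - 2*l + 1) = (l - 2)*(l - 1)*(l - 1)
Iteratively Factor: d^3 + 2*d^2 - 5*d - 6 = (d + 1)*(d^2 + d - 6) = (d + 1)*(d + 3)*(d - 2)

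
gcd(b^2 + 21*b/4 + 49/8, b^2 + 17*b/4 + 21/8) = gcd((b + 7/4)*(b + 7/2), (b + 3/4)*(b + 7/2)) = b + 7/2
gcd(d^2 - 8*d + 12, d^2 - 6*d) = d - 6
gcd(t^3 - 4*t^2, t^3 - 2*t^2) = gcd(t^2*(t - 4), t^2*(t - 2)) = t^2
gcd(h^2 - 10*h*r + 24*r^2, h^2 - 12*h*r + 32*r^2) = -h + 4*r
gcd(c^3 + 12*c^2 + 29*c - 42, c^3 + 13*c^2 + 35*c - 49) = c^2 + 6*c - 7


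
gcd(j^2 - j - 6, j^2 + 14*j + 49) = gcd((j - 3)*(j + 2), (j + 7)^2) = 1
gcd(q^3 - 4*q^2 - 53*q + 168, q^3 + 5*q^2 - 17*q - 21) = q^2 + 4*q - 21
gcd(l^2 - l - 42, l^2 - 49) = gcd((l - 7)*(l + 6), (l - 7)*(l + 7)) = l - 7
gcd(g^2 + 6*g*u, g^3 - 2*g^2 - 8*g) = g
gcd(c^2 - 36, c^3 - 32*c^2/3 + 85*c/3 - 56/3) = 1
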